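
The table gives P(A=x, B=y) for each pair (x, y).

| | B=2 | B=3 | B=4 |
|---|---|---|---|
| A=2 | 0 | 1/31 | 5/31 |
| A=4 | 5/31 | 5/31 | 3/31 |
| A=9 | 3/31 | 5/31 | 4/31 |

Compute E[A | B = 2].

P(B = 2) = 8/31.
Σ A·P over the event = 4·(5/31) + 9·(3/31) = 47/31.
E[A | B = 2] = (47/31) / (8/31) = 47/8.

47/8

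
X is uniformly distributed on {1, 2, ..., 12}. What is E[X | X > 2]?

15/2

Given X > 2, X is equally likely to be any of {3, 4, 5, 6, 7, 8, 9, 10, 11, 12}.
E[X | X > 2] = (3 + 4 + 5 + 6 + 7 + 8 + 9 + 10 + 11 + 12) / 10 = 15/2.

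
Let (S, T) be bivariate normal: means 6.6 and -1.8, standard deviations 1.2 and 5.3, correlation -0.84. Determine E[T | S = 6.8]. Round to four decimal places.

For a bivariate normal, E[T | S=x] = μ_T + ρ·(σ_T/σ_S)·(x − μ_S).
E[T | S=6.8] = -1.8 + (-0.84)·(5.3/1.2)·(6.8 − (6.6)) = -1.8 + (-3.71)·(0.2) = -2.5420.

-2.5420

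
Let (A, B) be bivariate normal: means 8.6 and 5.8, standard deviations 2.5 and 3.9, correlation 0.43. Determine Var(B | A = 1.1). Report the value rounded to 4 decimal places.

12.3977

For a bivariate normal, Var(B | A=x) = σ_B²(1 − ρ²).
Var(B | A=1.1) = (3.9)²·(1 − (0.43)²) = 15.21·0.8151 = 12.3977.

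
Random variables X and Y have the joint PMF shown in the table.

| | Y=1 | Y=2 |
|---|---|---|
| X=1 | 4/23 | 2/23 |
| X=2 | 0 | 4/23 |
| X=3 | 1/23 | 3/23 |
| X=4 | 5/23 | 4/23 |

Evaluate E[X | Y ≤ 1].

P(Y ≤ 1) = 10/23.
Σ X·P over the event = 1·(4/23) + 3·(1/23) + 4·(5/23) = 27/23.
E[X | Y ≤ 1] = (27/23) / (10/23) = 27/10.

27/10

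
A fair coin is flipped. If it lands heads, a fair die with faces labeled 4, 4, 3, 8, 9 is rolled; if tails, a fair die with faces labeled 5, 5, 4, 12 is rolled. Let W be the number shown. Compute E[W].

121/20

E[W | heads] = (4+4+3+8+9)/5 = 28/5.
E[W | tails] = (5+5+4+12)/4 = 13/2.
By the law of total expectation,
E[W] = (1/2)·(28/5) + (1/2)·(13/2) = 121/20.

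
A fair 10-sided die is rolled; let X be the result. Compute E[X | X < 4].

Given X < 4, X is equally likely to be any of {1, 2, 3}.
E[X | X < 4] = (1 + 2 + 3) / 3 = 2.

2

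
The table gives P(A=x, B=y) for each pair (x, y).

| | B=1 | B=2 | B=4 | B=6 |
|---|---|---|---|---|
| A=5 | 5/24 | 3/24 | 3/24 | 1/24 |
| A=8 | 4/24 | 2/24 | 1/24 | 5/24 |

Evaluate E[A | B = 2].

P(B = 2) = 5/24.
Summing A·P(A=x,B=y) over the conditioning event gives 31/24.
E[A | B = 2] = (31/24) / (5/24) = 31/5.

31/5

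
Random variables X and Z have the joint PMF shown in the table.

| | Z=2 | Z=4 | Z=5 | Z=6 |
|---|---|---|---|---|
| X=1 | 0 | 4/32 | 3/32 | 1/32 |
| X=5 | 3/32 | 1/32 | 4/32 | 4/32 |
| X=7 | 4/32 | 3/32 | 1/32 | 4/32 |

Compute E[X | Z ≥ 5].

79/17

P(Z ≥ 5) = 17/32.
Σ X·P over the event = 1·(3/32) + 1·(1/32) + 5·(4/32) + 5·(4/32) + 7·(1/32) + 7·(4/32) = 79/32.
E[X | Z ≥ 5] = (79/32) / (17/32) = 79/17.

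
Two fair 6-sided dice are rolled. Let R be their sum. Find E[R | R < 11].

218/33

P(R < 11) = 11/12.
E[R | R < 11] = (109/18) / (11/12) = 218/33.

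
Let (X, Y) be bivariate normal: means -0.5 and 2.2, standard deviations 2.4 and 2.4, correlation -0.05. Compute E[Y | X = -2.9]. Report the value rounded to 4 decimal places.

2.3200

For a bivariate normal, E[Y | X=x] = μ_Y + ρ·(σ_Y/σ_X)·(x − μ_X).
E[Y | X=-2.9] = 2.2 + (-0.05)·(2.4/2.4)·(-2.9 − (-0.5)) = 2.2 + (-0.05)·(-2.4) = 2.3200.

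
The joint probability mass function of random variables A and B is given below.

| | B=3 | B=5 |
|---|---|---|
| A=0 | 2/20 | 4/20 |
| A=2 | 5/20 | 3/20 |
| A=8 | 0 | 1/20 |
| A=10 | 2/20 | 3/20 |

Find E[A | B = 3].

10/3

P(B = 3) = 9/20.
Σ A·P over the event = 0·(2/20) + 2·(5/20) + 10·(2/20) = 3/2.
E[A | B = 3] = (3/2) / (9/20) = 10/3.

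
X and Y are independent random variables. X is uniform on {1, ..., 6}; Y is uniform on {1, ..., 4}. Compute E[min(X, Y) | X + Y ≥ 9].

11/3

Outcomes with X + Y ≥ 9: (5,4), (6,3), (6,4), each with probability 1/24.
E[min(X, Y) | X + Y ≥ 9] = (4 + 3 + 4) / 3 = 11/3.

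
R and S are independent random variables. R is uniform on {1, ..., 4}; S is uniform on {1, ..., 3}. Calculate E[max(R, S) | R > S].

Outcomes with R > S: (2,1), (3,1), (3,2), (4,1), (4,2), (4,3), each with probability 1/12.
E[max(R, S) | R > S] = (2 + 3 + 3 + 4 + 4 + 4) / 6 = 10/3.

10/3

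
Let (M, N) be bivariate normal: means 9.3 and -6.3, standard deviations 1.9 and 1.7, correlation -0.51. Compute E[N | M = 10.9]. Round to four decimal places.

-7.0301

The regression of N on M has slope ρ·σ_N/σ_M and passes through (μ_M, μ_N).
E[N | M=10.9] = -6.3 + (-0.51)·(1.7/1.9)·(10.9 − (9.3)) = -6.3 + (-0.45632)·(1.6) = -7.0301.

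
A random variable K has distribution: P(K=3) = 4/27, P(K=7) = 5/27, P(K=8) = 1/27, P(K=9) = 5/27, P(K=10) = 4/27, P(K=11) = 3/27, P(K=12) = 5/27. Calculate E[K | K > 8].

P(K > 8) = 17/27.
Σ over the event: 9·5/27 + 10·4/27 + 11·1/9 + 12·5/27 = 178/27.
E[K | K > 8] = (178/27) / (17/27) = 178/17.

178/17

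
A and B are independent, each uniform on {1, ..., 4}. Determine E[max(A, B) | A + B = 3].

2

Outcomes with A + B = 3: (1,2), (2,1), each with probability 1/16.
E[max(A, B) | A + B = 3] = (2 + 2) / 2 = 2.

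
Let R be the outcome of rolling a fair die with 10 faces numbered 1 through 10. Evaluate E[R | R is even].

Given R is even, R is equally likely to be any of {2, 4, 6, 8, 10}.
E[R | R is even] = (2 + 4 + 6 + 8 + 10) / 5 = 6.

6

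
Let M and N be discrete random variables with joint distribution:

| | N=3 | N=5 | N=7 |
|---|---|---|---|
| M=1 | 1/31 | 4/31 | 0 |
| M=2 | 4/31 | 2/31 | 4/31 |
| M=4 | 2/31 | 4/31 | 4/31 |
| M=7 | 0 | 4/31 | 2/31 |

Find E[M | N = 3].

P(N = 3) = 7/31.
Σ M·P over the event = 1·(1/31) + 2·(4/31) + 4·(2/31) = 17/31.
E[M | N = 3] = (17/31) / (7/31) = 17/7.

17/7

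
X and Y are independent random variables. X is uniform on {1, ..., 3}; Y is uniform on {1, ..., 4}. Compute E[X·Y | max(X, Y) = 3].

27/5

Outcomes with max(X, Y) = 3: (1,3), (2,3), (3,1), (3,2), (3,3), each with probability 1/12.
E[X·Y | max(X, Y) = 3] = (3 + 6 + 3 + 6 + 9) / 5 = 27/5.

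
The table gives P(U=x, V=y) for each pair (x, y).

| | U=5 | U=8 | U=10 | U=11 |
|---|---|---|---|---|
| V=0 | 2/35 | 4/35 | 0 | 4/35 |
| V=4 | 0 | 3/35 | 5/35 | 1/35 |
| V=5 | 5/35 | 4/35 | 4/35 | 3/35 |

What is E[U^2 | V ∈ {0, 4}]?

P(V ∈ {0, 4}) = 19/35.
Σ U^2·P over the event = 25·(2/35) + 64·(4/35) + 64·(3/35) + 100·(5/35) + 121·(4/35) + 121·(1/35) = 229/5.
E[U^2 | V ∈ {0, 4}] = (229/5) / (19/35) = 1603/19.

1603/19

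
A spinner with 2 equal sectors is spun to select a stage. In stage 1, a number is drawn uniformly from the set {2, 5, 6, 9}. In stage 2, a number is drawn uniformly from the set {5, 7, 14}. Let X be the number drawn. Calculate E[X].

85/12

E[X | stage 1] = (2+5+6+9)/4 = 11/2.
E[X | stage 2] = (5+7+14)/3 = 26/3.
E[X] = (1/2)·(11/2) + (1/2)·(26/3) = 85/12.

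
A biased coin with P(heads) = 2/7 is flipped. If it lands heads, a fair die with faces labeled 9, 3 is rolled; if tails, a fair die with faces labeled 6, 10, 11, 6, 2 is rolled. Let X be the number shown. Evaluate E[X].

47/7

E[X | heads] = (9+3)/2 = 6.
E[X | tails] = (6+10+11+6+2)/5 = 7.
E[X] = (2/7)·(6) + (5/7)·(7) = 47/7.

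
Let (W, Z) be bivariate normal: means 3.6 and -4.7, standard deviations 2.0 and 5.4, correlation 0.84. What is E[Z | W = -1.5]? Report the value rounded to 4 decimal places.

The regression of Z on W has slope ρ·σ_Z/σ_W and passes through (μ_W, μ_Z).
E[Z | W=-1.5] = -4.7 + (0.84)·(5.4/2.0)·(-1.5 − (3.6)) = -4.7 + (2.268)·(-5.1) = -16.2668.

-16.2668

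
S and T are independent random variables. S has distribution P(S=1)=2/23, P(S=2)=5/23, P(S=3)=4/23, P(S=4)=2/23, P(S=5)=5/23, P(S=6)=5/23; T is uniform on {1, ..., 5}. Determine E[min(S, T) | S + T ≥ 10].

14/3

P(S + T ≥ 10) = 3/23.
Summing min(S,T)·P(x,y) over outcomes with S + T ≥ 10 gives 14/23.
E[min(S, T) | S + T ≥ 10] = (14/23) / (3/23) = 14/3.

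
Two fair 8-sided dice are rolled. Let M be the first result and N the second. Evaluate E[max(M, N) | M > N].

6

P(M > N) = 7/16.
Summing max(M,N)·P(x,y) over outcomes with M > N gives 21/8.
E[max(M, N) | M > N] = (21/8) / (7/16) = 6.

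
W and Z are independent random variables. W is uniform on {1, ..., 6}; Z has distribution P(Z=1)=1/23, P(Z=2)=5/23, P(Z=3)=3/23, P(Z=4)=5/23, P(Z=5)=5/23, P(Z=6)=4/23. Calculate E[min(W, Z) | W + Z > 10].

69/13

P(W + Z > 10) = 13/138.
Summing min(W,Z)·P(x,y) over outcomes with W + Z > 10 gives 1/2.
E[min(W, Z) | W + Z > 10] = (1/2) / (13/138) = 69/13.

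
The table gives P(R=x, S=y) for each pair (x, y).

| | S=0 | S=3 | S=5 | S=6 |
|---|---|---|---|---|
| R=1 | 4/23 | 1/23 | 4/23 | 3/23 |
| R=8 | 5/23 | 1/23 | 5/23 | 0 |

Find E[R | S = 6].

1

P(S = 6) = 3/23.
Σ R·P over the event = 1·(3/23) = 3/23.
E[R | S = 6] = (3/23) / (3/23) = 1.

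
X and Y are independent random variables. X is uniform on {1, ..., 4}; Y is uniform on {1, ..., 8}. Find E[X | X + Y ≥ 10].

Outcomes with X + Y ≥ 10: (2,8), (3,7), (3,8), (4,6), (4,7), (4,8), each with probability 1/32.
E[X | X + Y ≥ 10] = (2 + 3 + 3 + 4 + 4 + 4) / 6 = 10/3.

10/3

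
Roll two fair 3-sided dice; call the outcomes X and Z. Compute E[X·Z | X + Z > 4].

Outcomes with X + Z > 4: (2,3), (3,2), (3,3), each with probability 1/9.
E[X·Z | X + Z > 4] = (6 + 6 + 9) / 3 = 7.

7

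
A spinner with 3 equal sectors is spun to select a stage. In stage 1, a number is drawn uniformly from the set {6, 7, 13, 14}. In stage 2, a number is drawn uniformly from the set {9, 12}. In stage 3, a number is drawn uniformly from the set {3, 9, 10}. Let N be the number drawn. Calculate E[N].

E[N | stage 1] = (6+7+13+14)/4 = 10.
E[N | stage 2] = (9+12)/2 = 21/2.
E[N | stage 3] = (3+9+10)/3 = 22/3.
E[N] = (1/3)·(10) + (1/3)·(21/2) + (1/3)·(22/3) = 167/18.

167/18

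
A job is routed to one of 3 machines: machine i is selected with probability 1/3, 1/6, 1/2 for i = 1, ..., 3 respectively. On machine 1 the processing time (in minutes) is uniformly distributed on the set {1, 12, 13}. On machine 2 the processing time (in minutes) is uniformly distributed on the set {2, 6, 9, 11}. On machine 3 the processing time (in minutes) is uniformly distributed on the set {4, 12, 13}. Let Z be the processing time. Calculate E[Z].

80/9

E[Z | machine 1] = (1+12+13)/3 = 26/3.
E[Z | machine 2] = (2+6+9+11)/4 = 7.
E[Z | machine 3] = (4+12+13)/3 = 29/3.
E[Z] = (1/3)·(26/3) + (1/6)·(7) + (1/2)·(29/3) = 80/9.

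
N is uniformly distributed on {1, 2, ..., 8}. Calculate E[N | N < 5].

5/2

Given N < 5, N is equally likely to be any of {1, 2, 3, 4}.
E[N | N < 5] = (1 + 2 + 3 + 4) / 4 = 5/2.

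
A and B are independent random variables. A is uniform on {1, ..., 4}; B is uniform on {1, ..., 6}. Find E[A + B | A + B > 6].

8

Outcomes with A + B > 6: (1,6), (2,5), (2,6), (3,4), (3,5), (3,6), (4,3), (4,4), (4,5), (4,6), each with probability 1/24.
E[A + B | A + B > 6] = (7 + 7 + 8 + 7 + 8 + 9 + 7 + 8 + 9 + 10) / 10 = 8.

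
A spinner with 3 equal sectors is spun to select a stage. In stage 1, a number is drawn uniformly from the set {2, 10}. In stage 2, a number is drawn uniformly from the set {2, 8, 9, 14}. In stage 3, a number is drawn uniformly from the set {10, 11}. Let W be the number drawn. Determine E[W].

E[W | stage 1] = (2+10)/2 = 6.
E[W | stage 2] = (2+8+9+14)/4 = 33/4.
E[W | stage 3] = (10+11)/2 = 21/2.
By the law of total expectation,
E[W] = (1/3)·(6) + (1/3)·(33/4) + (1/3)·(21/2) = 33/4.

33/4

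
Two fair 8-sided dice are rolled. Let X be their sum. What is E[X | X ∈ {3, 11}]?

P(X ∈ {3, 11}) = 1/8.
Σ over the event: 3·1/32 + 11·3/32 = 9/8.
E[X | X ∈ {3, 11}] = (9/8) / (1/8) = 9.

9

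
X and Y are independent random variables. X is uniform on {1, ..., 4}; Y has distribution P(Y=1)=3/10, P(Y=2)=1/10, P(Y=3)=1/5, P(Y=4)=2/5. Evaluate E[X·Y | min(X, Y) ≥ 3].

77/6

P(min(X, Y) ≥ 3) = 3/10.
Summing XY·P(x,y) over outcomes with min(X, Y) ≥ 3 gives 77/20.
E[X·Y | min(X, Y) ≥ 3] = (77/20) / (3/10) = 77/6.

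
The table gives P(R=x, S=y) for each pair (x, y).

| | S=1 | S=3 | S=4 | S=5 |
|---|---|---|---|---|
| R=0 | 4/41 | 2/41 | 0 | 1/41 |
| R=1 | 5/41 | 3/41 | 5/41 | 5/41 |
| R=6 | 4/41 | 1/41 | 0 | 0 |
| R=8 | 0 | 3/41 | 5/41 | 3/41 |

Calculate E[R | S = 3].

P(S = 3) = 9/41.
Summing R·P(R=x,S=y) over the conditioning event gives 33/41.
E[R | S = 3] = (33/41) / (9/41) = 11/3.

11/3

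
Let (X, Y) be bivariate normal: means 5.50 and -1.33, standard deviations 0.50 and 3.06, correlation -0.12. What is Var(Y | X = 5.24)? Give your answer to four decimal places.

For a bivariate normal, Var(Y | X=x) = σ_Y²(1 − ρ²).
Var(Y | X=5.24) = (3.06)²·(1 − (-0.12)²) = 9.3636·0.9856 = 9.2288.

9.2288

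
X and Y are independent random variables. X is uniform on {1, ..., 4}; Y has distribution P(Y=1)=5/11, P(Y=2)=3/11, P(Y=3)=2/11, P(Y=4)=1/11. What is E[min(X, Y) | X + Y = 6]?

P(X + Y = 6) = 3/22.
Summing min(X,Y)·P(x,y) over outcomes with X + Y = 6 gives 7/22.
E[min(X, Y) | X + Y = 6] = (7/22) / (3/22) = 7/3.

7/3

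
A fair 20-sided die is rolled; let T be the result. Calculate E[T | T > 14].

Given T > 14, T is equally likely to be any of {15, 16, 17, 18, 19, 20}.
E[T | T > 14] = (15 + 16 + 17 + 18 + 19 + 20) / 6 = 35/2.

35/2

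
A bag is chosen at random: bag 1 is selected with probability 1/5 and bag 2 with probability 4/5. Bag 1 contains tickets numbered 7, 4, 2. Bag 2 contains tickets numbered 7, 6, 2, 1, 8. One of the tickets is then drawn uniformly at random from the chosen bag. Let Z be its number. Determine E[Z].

E[Z | bag 1] = (7+4+2)/3 = 13/3.
E[Z | bag 2] = (7+6+2+1+8)/5 = 24/5.
E[Z] = (1/5)·(13/3) + (4/5)·(24/5) = 353/75.

353/75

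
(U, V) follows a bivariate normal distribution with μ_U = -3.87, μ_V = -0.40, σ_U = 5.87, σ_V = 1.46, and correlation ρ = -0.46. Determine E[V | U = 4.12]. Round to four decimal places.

-1.3142

For a bivariate normal, E[V | U=x] = μ_V + ρ·(σ_V/σ_U)·(x − μ_U).
E[V | U=4.12] = -0.40 + (-0.46)·(1.46/5.87)·(4.12 − (-3.87)) = -0.40 + (-0.114412)·(7.99) = -1.3142.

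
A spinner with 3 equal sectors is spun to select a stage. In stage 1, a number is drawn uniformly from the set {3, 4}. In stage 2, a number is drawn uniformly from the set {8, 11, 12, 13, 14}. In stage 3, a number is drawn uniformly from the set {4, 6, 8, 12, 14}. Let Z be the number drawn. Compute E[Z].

E[Z | stage 1] = (3+4)/2 = 7/2.
E[Z | stage 2] = (8+11+12+13+14)/5 = 58/5.
E[Z | stage 3] = (4+6+8+12+14)/5 = 44/5.
By the law of total expectation,
E[Z] = (1/3)·(7/2) + (1/3)·(58/5) + (1/3)·(44/5) = 239/30.

239/30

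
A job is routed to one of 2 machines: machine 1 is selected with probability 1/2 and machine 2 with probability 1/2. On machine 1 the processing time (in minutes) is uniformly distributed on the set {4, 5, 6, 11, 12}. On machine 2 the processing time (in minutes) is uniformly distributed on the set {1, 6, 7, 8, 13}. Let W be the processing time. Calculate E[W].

73/10

E[W | machine 1] = (4+5+6+11+12)/5 = 38/5.
E[W | machine 2] = (1+6+7+8+13)/5 = 7.
E[W] = (1/2)·(38/5) + (1/2)·(7) = 73/10.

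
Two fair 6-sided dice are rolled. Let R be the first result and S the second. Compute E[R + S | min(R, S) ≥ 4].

Outcomes with min(R, S) ≥ 4: (4,4), (4,5), (4,6), (5,4), (5,5), (5,6), (6,4), (6,5), (6,6), each with probability 1/36.
E[R + S | min(R, S) ≥ 4] = (8 + 9 + 10 + 9 + 10 + 11 + 10 + 11 + 12) / 9 = 10.

10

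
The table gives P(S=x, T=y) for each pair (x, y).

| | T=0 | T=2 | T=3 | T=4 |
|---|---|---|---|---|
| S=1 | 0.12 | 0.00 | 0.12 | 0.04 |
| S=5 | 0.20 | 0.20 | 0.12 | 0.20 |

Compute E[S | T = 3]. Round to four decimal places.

P(T = 3) = 0.24.
Summing S·P(S=x,T=y) over the conditioning event gives 0.72.
E[S | T = 3] = (0.72) / (0.24) = 3.0000.

3.0000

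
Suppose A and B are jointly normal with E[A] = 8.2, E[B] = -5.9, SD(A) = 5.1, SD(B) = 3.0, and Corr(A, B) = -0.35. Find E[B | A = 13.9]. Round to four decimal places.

-7.0735

For a bivariate normal, E[B | A=x] = μ_B + ρ·(σ_B/σ_A)·(x − μ_A).
E[B | A=13.9] = -5.9 + (-0.35)·(3.0/5.1)·(13.9 − (8.2)) = -5.9 + (-0.20588)·(5.7) = -7.0735.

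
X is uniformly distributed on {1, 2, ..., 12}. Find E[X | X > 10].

Given X > 10, X is equally likely to be any of {11, 12}.
E[X | X > 10] = (11 + 12) / 2 = 23/2.

23/2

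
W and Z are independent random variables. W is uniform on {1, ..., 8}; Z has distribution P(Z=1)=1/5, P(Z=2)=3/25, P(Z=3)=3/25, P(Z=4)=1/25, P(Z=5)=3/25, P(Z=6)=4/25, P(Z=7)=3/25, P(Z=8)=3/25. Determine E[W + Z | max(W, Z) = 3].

P(max(W, Z) = 3) = 17/200.
Summing (W+Z)·P(x,y) over outcomes with max(W, Z) = 3 gives 2/5.
E[W + Z | max(W, Z) = 3] = (2/5) / (17/200) = 80/17.

80/17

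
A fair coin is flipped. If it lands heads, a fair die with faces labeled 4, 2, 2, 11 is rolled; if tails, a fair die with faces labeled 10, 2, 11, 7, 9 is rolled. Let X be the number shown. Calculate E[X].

E[X | heads] = (4+2+2+11)/4 = 19/4.
E[X | tails] = (10+2+11+7+9)/5 = 39/5.
E[X] = (1/2)·(19/4) + (1/2)·(39/5) = 251/40.

251/40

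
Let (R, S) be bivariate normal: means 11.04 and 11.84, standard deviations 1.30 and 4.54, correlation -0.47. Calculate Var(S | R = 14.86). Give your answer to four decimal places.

16.0585

The conditional variance in a bivariate normal is σ_S²(1 − ρ²), independent of x.
Var(S | R=14.86) = (4.54)²·(1 − (-0.47)²) = 20.6116·0.7791 = 16.0585.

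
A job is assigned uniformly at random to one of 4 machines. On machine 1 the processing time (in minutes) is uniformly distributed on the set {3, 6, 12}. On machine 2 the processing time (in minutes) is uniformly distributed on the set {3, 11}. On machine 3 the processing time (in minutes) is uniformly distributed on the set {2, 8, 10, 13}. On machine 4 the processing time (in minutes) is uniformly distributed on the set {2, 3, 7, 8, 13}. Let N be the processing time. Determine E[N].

577/80

E[N | machine 1] = (3+6+12)/3 = 7.
E[N | machine 2] = (3+11)/2 = 7.
E[N | machine 3] = (2+8+10+13)/4 = 33/4.
E[N | machine 4] = (2+3+7+8+13)/5 = 33/5.
By the law of total expectation,
E[N] = (1/4)·(7) + (1/4)·(7) + (1/4)·(33/4) + (1/4)·(33/5) = 577/80.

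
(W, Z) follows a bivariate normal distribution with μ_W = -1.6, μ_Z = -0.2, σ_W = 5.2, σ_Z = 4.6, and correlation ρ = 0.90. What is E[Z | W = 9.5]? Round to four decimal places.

E[Z | W=x] = μ_Z + ρ(σ_Z/σ_W)(x − μ_W) for jointly normal variables.
E[Z | W=9.5] = -0.2 + (0.90)·(4.6/5.2)·(9.5 − (-1.6)) = -0.2 + (0.79615)·(11.1) = 8.6373.

8.6373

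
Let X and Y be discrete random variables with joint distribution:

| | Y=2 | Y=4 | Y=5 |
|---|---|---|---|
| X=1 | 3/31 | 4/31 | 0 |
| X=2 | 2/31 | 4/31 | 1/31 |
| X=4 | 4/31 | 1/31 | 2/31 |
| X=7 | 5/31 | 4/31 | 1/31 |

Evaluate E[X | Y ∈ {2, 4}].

34/9

P(Y ∈ {2, 4}) = 27/31.
Summing X·P(X=x,Y=y) over the conditioning event gives 102/31.
E[X | Y ∈ {2, 4}] = (102/31) / (27/31) = 34/9.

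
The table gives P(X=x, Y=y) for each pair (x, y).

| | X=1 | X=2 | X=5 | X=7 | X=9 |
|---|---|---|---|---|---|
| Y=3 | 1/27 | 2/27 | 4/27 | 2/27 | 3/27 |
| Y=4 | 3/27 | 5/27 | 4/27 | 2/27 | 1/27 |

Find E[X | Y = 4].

P(Y = 4) = 5/9.
Summing X·P(X=x,Y=y) over the conditioning event gives 56/27.
E[X | Y = 4] = (56/27) / (5/9) = 56/15.

56/15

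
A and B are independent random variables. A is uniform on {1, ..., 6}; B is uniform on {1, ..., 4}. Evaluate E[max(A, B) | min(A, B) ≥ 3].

37/8

P(min(A, B) ≥ 3) = 1/3.
Summing max(A,B)·P(x,y) over outcomes with min(A, B) ≥ 3 gives 37/24.
E[max(A, B) | min(A, B) ≥ 3] = (37/24) / (1/3) = 37/8.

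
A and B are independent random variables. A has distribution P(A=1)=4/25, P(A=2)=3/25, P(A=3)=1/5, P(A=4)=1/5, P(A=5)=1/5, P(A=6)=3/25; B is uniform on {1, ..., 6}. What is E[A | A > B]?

P(A > B) = 21/50.
Summing A·P(x,y) over outcomes with A > B gives 143/75.
E[A | A > B] = (143/75) / (21/50) = 286/63.

286/63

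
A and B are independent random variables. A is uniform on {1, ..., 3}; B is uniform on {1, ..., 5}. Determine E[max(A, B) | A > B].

Outcomes with A > B: (2,1), (3,1), (3,2), each with probability 1/15.
E[max(A, B) | A > B] = (2 + 3 + 3) / 3 = 8/3.

8/3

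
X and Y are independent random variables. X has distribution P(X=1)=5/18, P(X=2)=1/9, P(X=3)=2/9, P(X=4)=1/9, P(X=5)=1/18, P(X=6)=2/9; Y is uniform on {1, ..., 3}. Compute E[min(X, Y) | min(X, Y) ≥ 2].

P(min(X, Y) ≥ 2) = 13/27.
Summing min(X,Y)·P(x,y) over outcomes with min(X, Y) ≥ 2 gives 7/6.
E[min(X, Y) | min(X, Y) ≥ 2] = (7/6) / (13/27) = 63/26.

63/26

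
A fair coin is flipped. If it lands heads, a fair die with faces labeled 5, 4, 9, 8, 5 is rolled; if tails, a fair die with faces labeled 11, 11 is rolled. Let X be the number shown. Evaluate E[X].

43/5

E[X | heads] = (5+4+9+8+5)/5 = 31/5.
E[X | tails] = (11+11)/2 = 11.
By the law of total expectation,
E[X] = (1/2)·(31/5) + (1/2)·(11) = 43/5.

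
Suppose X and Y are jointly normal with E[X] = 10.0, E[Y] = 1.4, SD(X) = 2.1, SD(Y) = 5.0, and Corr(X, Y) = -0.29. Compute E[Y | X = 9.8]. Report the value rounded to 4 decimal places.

E[Y | X=x] = μ_Y + ρ(σ_Y/σ_X)(x − μ_X) for jointly normal variables.
E[Y | X=9.8] = 1.4 + (-0.29)·(5.0/2.1)·(9.8 − (10.0)) = 1.4 + (-0.69048)·(-0.2) = 1.5381.

1.5381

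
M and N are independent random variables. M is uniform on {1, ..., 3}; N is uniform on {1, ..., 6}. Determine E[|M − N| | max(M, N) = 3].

Outcomes with max(M, N) = 3: (1,3), (2,3), (3,1), (3,2), (3,3), each with probability 1/18.
E[|M − N| | max(M, N) = 3] = (2 + 1 + 2 + 1 + 0) / 5 = 6/5.

6/5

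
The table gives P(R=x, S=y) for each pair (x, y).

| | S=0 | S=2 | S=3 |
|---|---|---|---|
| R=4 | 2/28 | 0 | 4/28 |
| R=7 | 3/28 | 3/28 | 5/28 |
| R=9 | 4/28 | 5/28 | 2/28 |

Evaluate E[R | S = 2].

33/4

P(S = 2) = 2/7.
Σ R·P over the event = 7·(3/28) + 9·(5/28) = 33/14.
E[R | S = 2] = (33/14) / (2/7) = 33/4.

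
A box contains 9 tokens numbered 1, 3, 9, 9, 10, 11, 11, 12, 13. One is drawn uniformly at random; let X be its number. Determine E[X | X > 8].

P(X > 8) = 7/9.
Σ over the event: 9·2/9 + 10·1/9 + 11·2/9 + 12·1/9 + 13·1/9 = 25/3.
E[X | X > 8] = (25/3) / (7/9) = 75/7.

75/7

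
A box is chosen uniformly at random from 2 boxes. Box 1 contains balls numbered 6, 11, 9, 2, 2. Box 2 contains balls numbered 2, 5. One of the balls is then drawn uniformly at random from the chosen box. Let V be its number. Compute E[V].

E[V | box 1] = (6+11+9+2+2)/5 = 6.
E[V | box 2] = (2+5)/2 = 7/2.
By the law of total expectation,
E[V] = (1/2)·(6) + (1/2)·(7/2) = 19/4.

19/4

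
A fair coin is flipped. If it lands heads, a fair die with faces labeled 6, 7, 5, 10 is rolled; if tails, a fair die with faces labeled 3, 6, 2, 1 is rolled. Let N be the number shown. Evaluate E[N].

E[N | heads] = (6+7+5+10)/4 = 7.
E[N | tails] = (3+6+2+1)/4 = 3.
E[N] = (1/2)·(7) + (1/2)·(3) = 5.

5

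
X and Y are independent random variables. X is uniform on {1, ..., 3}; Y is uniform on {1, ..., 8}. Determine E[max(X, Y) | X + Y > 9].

23/3

Outcomes with X + Y > 9: (2,8), (3,7), (3,8), each with probability 1/24.
E[max(X, Y) | X + Y > 9] = (8 + 7 + 8) / 3 = 23/3.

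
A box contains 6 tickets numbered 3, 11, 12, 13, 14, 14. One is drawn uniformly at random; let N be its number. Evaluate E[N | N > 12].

41/3

P(N > 12) = 1/2.
Σ over the event: 13·1/6 + 14·1/3 = 41/6.
E[N | N > 12] = (41/6) / (1/2) = 41/3.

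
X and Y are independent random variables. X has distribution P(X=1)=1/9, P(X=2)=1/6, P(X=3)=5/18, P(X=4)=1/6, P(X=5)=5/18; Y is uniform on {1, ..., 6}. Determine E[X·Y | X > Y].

P(X > Y) = 7/18.
Summing XY·P(x,y) over outcomes with X > Y gives 373/108.
E[X·Y | X > Y] = (373/108) / (7/18) = 373/42.

373/42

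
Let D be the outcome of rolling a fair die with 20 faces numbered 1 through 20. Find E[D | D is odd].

10

Given D is odd, D is equally likely to be any of {1, 3, 5, 7, 9, 11, 13, 15, 17, 19}.
E[D | D is odd] = (1 + 3 + 5 + 7 + 9 + 11 + 13 + 15 + 17 + 19) / 10 = 10.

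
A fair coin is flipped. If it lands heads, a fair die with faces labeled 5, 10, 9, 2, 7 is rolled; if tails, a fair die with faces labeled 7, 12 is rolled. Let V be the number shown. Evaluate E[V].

161/20

E[V | heads] = (5+10+9+2+7)/5 = 33/5.
E[V | tails] = (7+12)/2 = 19/2.
E[V] = (1/2)·(33/5) + (1/2)·(19/2) = 161/20.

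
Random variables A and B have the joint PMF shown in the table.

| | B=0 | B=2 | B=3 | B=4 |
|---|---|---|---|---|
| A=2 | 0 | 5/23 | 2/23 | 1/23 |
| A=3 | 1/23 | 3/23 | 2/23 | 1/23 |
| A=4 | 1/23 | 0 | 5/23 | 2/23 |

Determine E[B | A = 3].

16/7

P(A = 3) = 7/23.
Σ B·P over the event = 0·(1/23) + 2·(3/23) + 3·(2/23) + 4·(1/23) = 16/23.
E[B | A = 3] = (16/23) / (7/23) = 16/7.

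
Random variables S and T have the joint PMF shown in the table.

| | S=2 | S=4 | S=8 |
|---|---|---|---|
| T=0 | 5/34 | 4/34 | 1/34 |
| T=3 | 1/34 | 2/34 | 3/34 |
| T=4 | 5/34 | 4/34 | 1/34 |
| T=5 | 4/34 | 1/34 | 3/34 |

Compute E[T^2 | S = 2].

63/5

P(S = 2) = 15/34.
Σ T^2·P over the event = 0·(5/34) + 9·(1/34) + 16·(5/34) + 25·(4/34) = 189/34.
E[T^2 | S = 2] = (189/34) / (15/34) = 63/5.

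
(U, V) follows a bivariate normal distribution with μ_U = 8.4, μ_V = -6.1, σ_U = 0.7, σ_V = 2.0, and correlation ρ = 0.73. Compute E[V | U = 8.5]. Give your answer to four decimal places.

The regression of V on U has slope ρ·σ_V/σ_U and passes through (μ_U, μ_V).
E[V | U=8.5] = -6.1 + (0.73)·(2.0/0.7)·(8.5 − (8.4)) = -6.1 + (2.0857)·(0.1) = -5.8914.

-5.8914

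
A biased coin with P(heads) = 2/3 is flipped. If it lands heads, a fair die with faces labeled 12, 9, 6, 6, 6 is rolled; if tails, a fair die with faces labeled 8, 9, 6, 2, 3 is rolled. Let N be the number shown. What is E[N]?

106/15

E[N | heads] = (12+9+6+6+6)/5 = 39/5.
E[N | tails] = (8+9+6+2+3)/5 = 28/5.
By the law of total expectation,
E[N] = (2/3)·(39/5) + (1/3)·(28/5) = 106/15.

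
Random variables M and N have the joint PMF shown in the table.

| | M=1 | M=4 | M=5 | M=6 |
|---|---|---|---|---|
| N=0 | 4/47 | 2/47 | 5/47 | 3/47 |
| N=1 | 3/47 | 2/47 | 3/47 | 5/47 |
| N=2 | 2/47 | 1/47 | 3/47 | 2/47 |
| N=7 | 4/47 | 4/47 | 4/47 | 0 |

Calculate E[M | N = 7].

P(N = 7) = 12/47.
Σ M·P over the event = 1·(4/47) + 4·(4/47) + 5·(4/47) = 40/47.
E[M | N = 7] = (40/47) / (12/47) = 10/3.

10/3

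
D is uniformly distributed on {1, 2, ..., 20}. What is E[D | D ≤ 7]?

Given D ≤ 7, D is equally likely to be any of {1, 2, 3, 4, 5, 6, 7}.
E[D | D ≤ 7] = (1 + 2 + 3 + 4 + 5 + 6 + 7) / 7 = 4.

4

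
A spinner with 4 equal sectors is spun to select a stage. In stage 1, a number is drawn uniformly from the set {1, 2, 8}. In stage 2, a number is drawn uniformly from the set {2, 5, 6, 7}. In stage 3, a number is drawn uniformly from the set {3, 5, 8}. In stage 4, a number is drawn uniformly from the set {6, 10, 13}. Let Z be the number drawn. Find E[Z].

71/12

E[Z | stage 1] = (1+2+8)/3 = 11/3.
E[Z | stage 2] = (2+5+6+7)/4 = 5.
E[Z | stage 3] = (3+5+8)/3 = 16/3.
E[Z | stage 4] = (6+10+13)/3 = 29/3.
E[Z] = (1/4)·(11/3) + (1/4)·(5) + (1/4)·(16/3) + (1/4)·(29/3) = 71/12.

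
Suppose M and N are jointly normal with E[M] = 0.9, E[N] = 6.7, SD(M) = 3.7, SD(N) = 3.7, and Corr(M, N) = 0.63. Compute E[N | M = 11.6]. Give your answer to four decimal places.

13.4410

E[N | M=x] = μ_N + ρ(σ_N/σ_M)(x − μ_M) for jointly normal variables.
E[N | M=11.6] = 6.7 + (0.63)·(3.7/3.7)·(11.6 − (0.9)) = 6.7 + (0.63)·(10.7) = 13.4410.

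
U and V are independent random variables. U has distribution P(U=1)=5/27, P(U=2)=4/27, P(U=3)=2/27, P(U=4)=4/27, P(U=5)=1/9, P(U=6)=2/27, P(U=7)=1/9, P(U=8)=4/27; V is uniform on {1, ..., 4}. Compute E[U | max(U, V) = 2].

P(max(U, V) = 2) = 13/108.
Summing U·P(x,y) over outcomes with max(U, V) = 2 gives 7/36.
E[U | max(U, V) = 2] = (7/36) / (13/108) = 21/13.

21/13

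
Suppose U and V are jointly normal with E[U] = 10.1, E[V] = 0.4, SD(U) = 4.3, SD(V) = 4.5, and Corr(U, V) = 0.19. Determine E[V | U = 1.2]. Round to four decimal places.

E[V | U=x] = μ_V + ρ(σ_V/σ_U)(x − μ_U) for jointly normal variables.
E[V | U=1.2] = 0.4 + (0.19)·(4.5/4.3)·(1.2 − (10.1)) = 0.4 + (0.19884)·(-8.9) = -1.3697.

-1.3697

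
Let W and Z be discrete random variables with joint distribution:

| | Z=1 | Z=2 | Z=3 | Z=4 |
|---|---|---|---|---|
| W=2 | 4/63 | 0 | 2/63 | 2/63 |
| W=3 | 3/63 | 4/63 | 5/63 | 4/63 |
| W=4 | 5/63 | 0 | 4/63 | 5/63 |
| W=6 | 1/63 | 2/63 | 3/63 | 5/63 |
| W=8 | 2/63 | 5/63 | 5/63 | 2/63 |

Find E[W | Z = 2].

64/11

P(Z = 2) = 11/63.
Σ W·P over the event = 3·(4/63) + 6·(2/63) + 8·(5/63) = 64/63.
E[W | Z = 2] = (64/63) / (11/63) = 64/11.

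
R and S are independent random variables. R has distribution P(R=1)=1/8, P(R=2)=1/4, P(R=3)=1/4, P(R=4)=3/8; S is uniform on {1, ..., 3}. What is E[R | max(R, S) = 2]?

P(max(R, S) = 2) = 5/24.
Summing R·P(x,y) over outcomes with max(R, S) = 2 gives 3/8.
E[R | max(R, S) = 2] = (3/8) / (5/24) = 9/5.

9/5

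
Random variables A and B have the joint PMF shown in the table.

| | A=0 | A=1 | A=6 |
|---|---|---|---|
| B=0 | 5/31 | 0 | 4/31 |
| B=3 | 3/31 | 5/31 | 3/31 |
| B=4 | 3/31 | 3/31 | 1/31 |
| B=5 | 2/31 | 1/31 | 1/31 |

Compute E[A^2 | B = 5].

37/4

P(B = 5) = 4/31.
Summing A^2·P(A=x,B=y) over the conditioning event gives 37/31.
E[A^2 | B = 5] = (37/31) / (4/31) = 37/4.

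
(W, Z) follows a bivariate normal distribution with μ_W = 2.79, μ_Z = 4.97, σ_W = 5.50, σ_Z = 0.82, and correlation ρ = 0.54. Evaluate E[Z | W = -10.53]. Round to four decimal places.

3.8976

The regression of Z on W has slope ρ·σ_Z/σ_W and passes through (μ_W, μ_Z).
E[Z | W=-10.53] = 4.97 + (0.54)·(0.82/5.50)·(-10.53 − (2.79)) = 4.97 + (0.080509)·(-13.32) = 3.8976.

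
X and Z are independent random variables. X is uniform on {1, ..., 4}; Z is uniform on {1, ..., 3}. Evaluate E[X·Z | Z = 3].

Outcomes with Z = 3: (1,3), (2,3), (3,3), (4,3), each with probability 1/12.
E[X·Z | Z = 3] = (3 + 6 + 9 + 12) / 4 = 15/2.

15/2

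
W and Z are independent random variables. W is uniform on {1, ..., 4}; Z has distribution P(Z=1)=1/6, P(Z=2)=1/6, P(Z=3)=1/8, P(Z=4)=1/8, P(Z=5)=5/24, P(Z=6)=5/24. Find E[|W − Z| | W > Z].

P(W > Z) = 23/96.
Summing |W−Z|·P(x,y) over outcomes with W > Z gives 13/32.
E[|W − Z| | W > Z] = (13/32) / (23/96) = 39/23.

39/23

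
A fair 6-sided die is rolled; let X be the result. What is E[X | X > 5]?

6

Given X > 5, X is equally likely to be any of {6}.
E[X | X > 5] = (6) / 1 = 6.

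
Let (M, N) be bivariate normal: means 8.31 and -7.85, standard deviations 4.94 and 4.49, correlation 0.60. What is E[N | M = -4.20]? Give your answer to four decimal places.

-14.6723

E[N | M=x] = μ_N + ρ(σ_N/σ_M)(x − μ_M) for jointly normal variables.
E[N | M=-4.20] = -7.85 + (0.60)·(4.49/4.94)·(-4.20 − (8.31)) = -7.85 + (0.545344)·(-12.51) = -14.6723.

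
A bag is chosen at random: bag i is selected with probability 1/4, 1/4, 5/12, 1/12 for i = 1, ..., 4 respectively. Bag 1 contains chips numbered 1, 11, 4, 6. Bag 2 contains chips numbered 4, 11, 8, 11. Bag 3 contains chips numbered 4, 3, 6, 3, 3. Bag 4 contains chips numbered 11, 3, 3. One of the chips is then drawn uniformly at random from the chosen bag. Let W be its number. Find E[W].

50/9

E[W | bag 1] = (1+11+4+6)/4 = 11/2.
E[W | bag 2] = (4+11+8+11)/4 = 17/2.
E[W | bag 3] = (4+3+6+3+3)/5 = 19/5.
E[W | bag 4] = (11+3+3)/3 = 17/3.
E[W] = (1/4)·(11/2) + (1/4)·(17/2) + (5/12)·(19/5) + (1/12)·(17/3) = 50/9.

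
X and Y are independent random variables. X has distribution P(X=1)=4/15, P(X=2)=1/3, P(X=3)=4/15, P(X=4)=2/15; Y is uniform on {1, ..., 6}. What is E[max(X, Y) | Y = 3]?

P(Y = 3) = 1/6.
Summing max(X,Y)·P(x,y) over outcomes with Y = 3 gives 47/90.
E[max(X, Y) | Y = 3] = (47/90) / (1/6) = 47/15.

47/15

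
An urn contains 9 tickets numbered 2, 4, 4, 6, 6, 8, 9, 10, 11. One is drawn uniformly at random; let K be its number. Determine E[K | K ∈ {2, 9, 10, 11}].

8

P(K ∈ {2, 9, 10, 11}) = 4/9.
Σ over the event: 2·1/9 + 9·1/9 + 10·1/9 + 11·1/9 = 32/9.
E[K | K ∈ {2, 9, 10, 11}] = (32/9) / (4/9) = 8.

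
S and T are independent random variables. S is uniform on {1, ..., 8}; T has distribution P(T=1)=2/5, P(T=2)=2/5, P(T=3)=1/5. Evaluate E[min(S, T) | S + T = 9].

9/5

P(S + T = 9) = 1/8.
Summing min(S,T)·P(x,y) over outcomes with S + T = 9 gives 9/40.
E[min(S, T) | S + T = 9] = (9/40) / (1/8) = 9/5.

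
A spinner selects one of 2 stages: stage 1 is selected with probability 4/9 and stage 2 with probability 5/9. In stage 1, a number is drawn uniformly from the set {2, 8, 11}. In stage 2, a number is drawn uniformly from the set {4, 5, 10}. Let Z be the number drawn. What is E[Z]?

179/27

E[Z | stage 1] = (2+8+11)/3 = 7.
E[Z | stage 2] = (4+5+10)/3 = 19/3.
E[Z] = (4/9)·(7) + (5/9)·(19/3) = 179/27.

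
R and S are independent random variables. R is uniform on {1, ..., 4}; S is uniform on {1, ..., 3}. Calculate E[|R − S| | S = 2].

1

Outcomes with S = 2: (1,2), (2,2), (3,2), (4,2), each with probability 1/12.
E[|R − S| | S = 2] = (1 + 0 + 1 + 2) / 4 = 1.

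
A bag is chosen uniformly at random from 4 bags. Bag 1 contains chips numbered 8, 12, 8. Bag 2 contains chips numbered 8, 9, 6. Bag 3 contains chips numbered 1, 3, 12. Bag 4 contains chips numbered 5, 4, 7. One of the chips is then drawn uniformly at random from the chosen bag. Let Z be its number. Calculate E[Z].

83/12

E[Z | bag 1] = (8+12+8)/3 = 28/3.
E[Z | bag 2] = (8+9+6)/3 = 23/3.
E[Z | bag 3] = (1+3+12)/3 = 16/3.
E[Z | bag 4] = (5+4+7)/3 = 16/3.
E[Z] = (1/4)·(28/3) + (1/4)·(23/3) + (1/4)·(16/3) + (1/4)·(16/3) = 83/12.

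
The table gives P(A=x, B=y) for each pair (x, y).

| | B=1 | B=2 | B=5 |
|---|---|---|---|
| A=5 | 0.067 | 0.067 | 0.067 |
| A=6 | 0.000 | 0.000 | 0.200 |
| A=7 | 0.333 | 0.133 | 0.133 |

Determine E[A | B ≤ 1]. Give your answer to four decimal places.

6.6650

P(B ≤ 1) = 0.400.
Summing A·P(A=x,B=y) over the conditioning event gives 2.666.
E[A | B ≤ 1] = (2.666) / (0.400) = 6.6650.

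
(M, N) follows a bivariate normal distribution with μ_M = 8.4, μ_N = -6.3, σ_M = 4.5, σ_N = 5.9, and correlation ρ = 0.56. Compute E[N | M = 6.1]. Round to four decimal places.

The regression of N on M has slope ρ·σ_N/σ_M and passes through (μ_M, μ_N).
E[N | M=6.1] = -6.3 + (0.56)·(5.9/4.5)·(6.1 − (8.4)) = -6.3 + (0.73422)·(-2.3) = -7.9887.

-7.9887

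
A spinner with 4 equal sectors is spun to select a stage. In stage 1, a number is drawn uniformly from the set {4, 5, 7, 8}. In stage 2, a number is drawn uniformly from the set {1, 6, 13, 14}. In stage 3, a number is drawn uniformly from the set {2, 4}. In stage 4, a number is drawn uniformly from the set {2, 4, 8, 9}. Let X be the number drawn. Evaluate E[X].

93/16

E[X | stage 1] = (4+5+7+8)/4 = 6.
E[X | stage 2] = (1+6+13+14)/4 = 17/2.
E[X | stage 3] = (2+4)/2 = 3.
E[X | stage 4] = (2+4+8+9)/4 = 23/4.
By the law of total expectation,
E[X] = (1/4)·(6) + (1/4)·(17/2) + (1/4)·(3) + (1/4)·(23/4) = 93/16.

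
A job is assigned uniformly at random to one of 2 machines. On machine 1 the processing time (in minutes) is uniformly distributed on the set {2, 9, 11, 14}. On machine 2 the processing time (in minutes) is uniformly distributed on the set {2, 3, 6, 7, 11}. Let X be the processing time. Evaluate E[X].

37/5

E[X | machine 1] = (2+9+11+14)/4 = 9.
E[X | machine 2] = (2+3+6+7+11)/5 = 29/5.
E[X] = (1/2)·(9) + (1/2)·(29/5) = 37/5.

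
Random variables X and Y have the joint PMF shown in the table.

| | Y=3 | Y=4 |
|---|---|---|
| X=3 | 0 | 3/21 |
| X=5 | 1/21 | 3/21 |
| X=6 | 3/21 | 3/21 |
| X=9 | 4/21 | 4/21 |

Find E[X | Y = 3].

59/8

P(Y = 3) = 8/21.
Σ X·P over the event = 5·(1/21) + 6·(3/21) + 9·(4/21) = 59/21.
E[X | Y = 3] = (59/21) / (8/21) = 59/8.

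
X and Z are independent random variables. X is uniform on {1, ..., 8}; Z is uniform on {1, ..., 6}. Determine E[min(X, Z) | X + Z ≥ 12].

16/3

Outcomes with X + Z ≥ 12: (6,6), (7,5), (7,6), (8,4), (8,5), (8,6), each with probability 1/48.
E[min(X, Z) | X + Z ≥ 12] = (6 + 5 + 6 + 4 + 5 + 6) / 6 = 16/3.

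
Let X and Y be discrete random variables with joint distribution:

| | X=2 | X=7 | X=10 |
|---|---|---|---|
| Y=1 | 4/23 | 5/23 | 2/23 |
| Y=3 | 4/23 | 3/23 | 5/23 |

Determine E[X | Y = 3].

P(Y = 3) = 12/23.
Σ X·P over the event = 2·(4/23) + 7·(3/23) + 10·(5/23) = 79/23.
E[X | Y = 3] = (79/23) / (12/23) = 79/12.

79/12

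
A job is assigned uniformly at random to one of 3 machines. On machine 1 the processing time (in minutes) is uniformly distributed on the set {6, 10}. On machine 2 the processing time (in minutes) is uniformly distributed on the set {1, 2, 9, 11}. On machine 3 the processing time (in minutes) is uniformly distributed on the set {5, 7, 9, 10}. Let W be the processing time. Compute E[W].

E[W | machine 1] = (6+10)/2 = 8.
E[W | machine 2] = (1+2+9+11)/4 = 23/4.
E[W | machine 3] = (5+7+9+10)/4 = 31/4.
By the law of total expectation,
E[W] = (1/3)·(8) + (1/3)·(23/4) + (1/3)·(31/4) = 43/6.

43/6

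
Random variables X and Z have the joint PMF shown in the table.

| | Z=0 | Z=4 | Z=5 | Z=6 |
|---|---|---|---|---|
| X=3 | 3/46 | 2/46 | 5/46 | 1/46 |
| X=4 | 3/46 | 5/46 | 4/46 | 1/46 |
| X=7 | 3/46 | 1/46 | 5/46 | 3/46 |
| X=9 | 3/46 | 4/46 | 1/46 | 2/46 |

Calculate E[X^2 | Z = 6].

334/7

P(Z = 6) = 7/46.
Σ X^2·P over the event = 9·(1/46) + 16·(1/46) + 49·(3/46) + 81·(2/46) = 167/23.
E[X^2 | Z = 6] = (167/23) / (7/46) = 334/7.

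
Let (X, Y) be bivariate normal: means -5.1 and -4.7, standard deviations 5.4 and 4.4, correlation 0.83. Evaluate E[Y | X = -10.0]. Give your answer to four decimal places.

-8.0139

For a bivariate normal, E[Y | X=x] = μ_Y + ρ·(σ_Y/σ_X)·(x − μ_X).
E[Y | X=-10.0] = -4.7 + (0.83)·(4.4/5.4)·(-10.0 − (-5.1)) = -4.7 + (0.6763)·(-4.9) = -8.0139.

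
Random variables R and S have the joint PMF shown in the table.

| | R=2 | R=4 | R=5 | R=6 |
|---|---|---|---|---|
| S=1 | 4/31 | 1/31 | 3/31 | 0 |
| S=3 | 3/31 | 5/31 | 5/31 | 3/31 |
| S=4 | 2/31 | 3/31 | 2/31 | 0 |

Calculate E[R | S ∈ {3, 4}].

95/23

P(S ∈ {3, 4}) = 23/31.
Σ R·P over the event = 2·(3/31) + 2·(2/31) + 4·(5/31) + 4·(3/31) + 5·(5/31) + 5·(2/31) + 6·(3/31) = 95/31.
E[R | S ∈ {3, 4}] = (95/31) / (23/31) = 95/23.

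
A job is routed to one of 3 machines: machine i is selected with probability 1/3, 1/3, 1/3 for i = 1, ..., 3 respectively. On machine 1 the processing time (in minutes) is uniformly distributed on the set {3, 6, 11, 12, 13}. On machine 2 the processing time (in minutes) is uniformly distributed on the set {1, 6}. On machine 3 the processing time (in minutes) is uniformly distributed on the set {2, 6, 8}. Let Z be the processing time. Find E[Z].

107/18

E[Z | machine 1] = (3+6+11+12+13)/5 = 9.
E[Z | machine 2] = (1+6)/2 = 7/2.
E[Z | machine 3] = (2+6+8)/3 = 16/3.
E[Z] = (1/3)·(9) + (1/3)·(7/2) + (1/3)·(16/3) = 107/18.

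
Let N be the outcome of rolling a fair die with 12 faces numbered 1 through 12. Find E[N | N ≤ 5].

Given N ≤ 5, N is equally likely to be any of {1, 2, 3, 4, 5}.
E[N | N ≤ 5] = (1 + 2 + 3 + 4 + 5) / 5 = 3.

3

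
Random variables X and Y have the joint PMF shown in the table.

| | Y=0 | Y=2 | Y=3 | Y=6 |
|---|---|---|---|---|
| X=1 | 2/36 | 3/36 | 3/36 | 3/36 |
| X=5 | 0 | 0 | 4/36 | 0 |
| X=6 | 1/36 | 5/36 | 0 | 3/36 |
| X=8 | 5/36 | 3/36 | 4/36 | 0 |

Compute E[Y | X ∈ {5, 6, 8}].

P(X ∈ {5, 6, 8}) = 25/36.
Σ Y·P over the event = 3·(4/36) + 0·(1/36) + 2·(5/36) + 6·(3/36) + 0·(5/36) + 2·(3/36) + 3·(4/36) = 29/18.
E[Y | X ∈ {5, 6, 8}] = (29/18) / (25/36) = 58/25.

58/25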